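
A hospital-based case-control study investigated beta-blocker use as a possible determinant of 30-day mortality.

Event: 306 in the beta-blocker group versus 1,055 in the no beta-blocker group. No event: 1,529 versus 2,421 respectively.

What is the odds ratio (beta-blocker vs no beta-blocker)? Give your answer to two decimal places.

0.46

From the description: a = 306, b = 1529, c = 1055, d = 2421.
OR = (a·d)/(b·c) = (306 × 2421) / (1529 × 1055) = 740826 / 1613095 = 0.45926
Exposure is associated with lower odds of 30-day mortality (OR = 0.46 < 1).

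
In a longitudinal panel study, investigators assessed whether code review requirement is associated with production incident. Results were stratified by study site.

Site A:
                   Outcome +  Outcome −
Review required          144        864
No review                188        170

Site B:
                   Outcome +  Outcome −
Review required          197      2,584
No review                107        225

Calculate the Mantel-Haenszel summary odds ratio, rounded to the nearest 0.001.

0.155

OR_MH = Σ(aᵢdᵢ/nᵢ) / Σ(bᵢcᵢ/nᵢ), where nᵢ is the stratum total.
Stratum 1 (Site A): n = 1366; a·d/n = 144·170/1366 = 17.9209; b·c/n = 864·188/1366 = 118.9107
Stratum 2 (Site B): n = 3113; a·d/n = 197·225/3113 = 14.2387; b·c/n = 2584·107/3113 = 88.8172
OR_MH = (17.9209 + 14.2387) / (118.9107 + 88.8172) = 32.1596 / 207.7279 = 0.15482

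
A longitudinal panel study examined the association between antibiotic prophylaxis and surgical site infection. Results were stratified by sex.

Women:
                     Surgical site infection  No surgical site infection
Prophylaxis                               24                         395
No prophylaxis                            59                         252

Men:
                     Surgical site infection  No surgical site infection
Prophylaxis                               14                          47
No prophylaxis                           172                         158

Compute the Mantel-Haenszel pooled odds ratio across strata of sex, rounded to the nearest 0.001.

0.265

OR_MH = Σ(aᵢdᵢ/nᵢ) / Σ(bᵢcᵢ/nᵢ), where nᵢ is the stratum total.
Stratum 1 (Women): n = 730; a·d/n = 24·252/730 = 8.2849; b·c/n = 395·59/730 = 31.9247
Stratum 2 (Men): n = 391; a·d/n = 14·158/391 = 5.6573; b·c/n = 47·172/391 = 20.6752
OR_MH = (8.2849 + 5.6573) / (31.9247 + 20.6752) = 13.9422 / 52.5998 = 0.26506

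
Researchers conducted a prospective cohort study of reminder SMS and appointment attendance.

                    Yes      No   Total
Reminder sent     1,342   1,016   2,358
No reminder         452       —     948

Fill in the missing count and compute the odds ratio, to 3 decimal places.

1.449

The missing cell is in the unexposed row: 948 − 452 = 496.
So a = 1342, b = 1016, c = 452, d = 496.
OR = (a·d)/(b·c) = (1342 × 496) / (1016 × 452) = 665632 / 459232 = 1.44945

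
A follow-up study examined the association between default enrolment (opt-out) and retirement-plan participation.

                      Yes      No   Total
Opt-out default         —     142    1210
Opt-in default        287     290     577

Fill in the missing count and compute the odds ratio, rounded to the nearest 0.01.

7.60

The missing cell is in the exposed row: 1210 − 142 = 1068.
So a = 1068, b = 142, c = 287, d = 290.
OR = (a·d)/(b·c) = (1068 × 290) / (142 × 287) = 309720 / 40754 = 7.59974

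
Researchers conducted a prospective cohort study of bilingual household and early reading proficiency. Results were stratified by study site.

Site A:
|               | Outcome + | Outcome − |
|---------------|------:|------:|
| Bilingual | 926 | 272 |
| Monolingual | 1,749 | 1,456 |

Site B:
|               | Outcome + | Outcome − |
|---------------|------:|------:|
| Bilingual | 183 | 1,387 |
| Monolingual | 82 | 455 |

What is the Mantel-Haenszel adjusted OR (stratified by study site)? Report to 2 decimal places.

2.13

OR_MH = Σ(aᵢdᵢ/nᵢ) / Σ(bᵢcᵢ/nᵢ), where nᵢ is the stratum total.
Stratum 1 (Site A): n = 4403; a·d/n = 926·1456/4403 = 306.2130; b·c/n = 272·1749/4403 = 108.0463
Stratum 2 (Site B): n = 2107; a·d/n = 183·455/2107 = 39.5183; b·c/n = 1387·82/2107 = 53.9791
OR_MH = (306.2130 + 39.5183) / (108.0463 + 53.9791) = 345.7313 / 162.0254 = 2.13381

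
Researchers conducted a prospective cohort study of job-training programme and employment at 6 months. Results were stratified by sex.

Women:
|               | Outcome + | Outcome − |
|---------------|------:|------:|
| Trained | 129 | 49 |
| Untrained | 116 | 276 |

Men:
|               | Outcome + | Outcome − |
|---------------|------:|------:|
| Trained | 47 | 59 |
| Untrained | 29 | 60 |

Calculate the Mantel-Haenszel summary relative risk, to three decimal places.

2.119

RR_MH = Σ(aᵢ·n₀ᵢ/nᵢ) / Σ(cᵢ·n₁ᵢ/nᵢ), with n₁ᵢ = aᵢ+bᵢ (exposed), n₀ᵢ = cᵢ+dᵢ (unexposed), nᵢ = n₁ᵢ+n₀ᵢ.
Stratum 1 (Women): n₁ = 178, n₀ = 392, n = 570; a·n₀/n = 129·392/570 = 88.7158; c·n₁/n = 116·178/570 = 36.2246
Stratum 2 (Men): n₁ = 106, n₀ = 89, n = 195; a·n₀/n = 47·89/195 = 21.4513; c·n₁/n = 29·106/195 = 15.7641
RR_MH = (88.7158 + 21.4513) / (36.2246 + 15.7641) = 110.1671 / 51.9887 = 2.11906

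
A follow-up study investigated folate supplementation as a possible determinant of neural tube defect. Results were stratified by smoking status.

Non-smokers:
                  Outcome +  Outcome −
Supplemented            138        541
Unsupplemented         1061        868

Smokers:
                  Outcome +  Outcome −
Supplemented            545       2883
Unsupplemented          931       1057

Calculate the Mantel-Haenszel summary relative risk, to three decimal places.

RR_MH = Σ(aᵢ·n₀ᵢ/nᵢ) / Σ(cᵢ·n₁ᵢ/nᵢ), with n₁ᵢ = aᵢ+bᵢ (exposed), n₀ᵢ = cᵢ+dᵢ (unexposed), nᵢ = n₁ᵢ+n₀ᵢ.
Stratum 1 (Non-smokers): n₁ = 679, n₀ = 1929, n = 2608; a·n₀/n = 138·1929/2608 = 102.0713; c·n₁/n = 1061·679/2608 = 276.2343
Stratum 2 (Smokers): n₁ = 3428, n₀ = 1988, n = 5416; a·n₀/n = 545·1988/5416 = 200.0480; c·n₁/n = 931·3428/5416 = 589.2666
RR_MH = (102.0713 + 200.0480) / (276.2343 + 589.2666) = 302.1193 / 865.5009 = 0.34907

0.349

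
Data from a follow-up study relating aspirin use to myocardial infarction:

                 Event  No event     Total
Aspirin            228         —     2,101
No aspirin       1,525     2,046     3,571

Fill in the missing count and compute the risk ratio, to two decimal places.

0.25

The missing cell is in the exposed row: 2101 − 228 = 1873.
So a = 228, b = 1873, c = 1525, d = 2046.
RR = [a/(a+b)] / [c/(c+d)] = (228/2101) / (1525/3571) = 0.10852/0.42705 = 0.25411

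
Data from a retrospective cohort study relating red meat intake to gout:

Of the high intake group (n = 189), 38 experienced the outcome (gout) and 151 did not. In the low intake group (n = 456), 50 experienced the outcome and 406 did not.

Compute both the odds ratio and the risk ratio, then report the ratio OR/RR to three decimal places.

1.114

From the description: a = 38, b = 151, c = 50, d = 406.
OR = (38·406)/(151·50) = 15428/7550 = 2.04344
Risk in exposed = 38/189 = 0.20106; risk in unexposed = 50/456 = 0.10965; RR = 1.83365
OR/RR = 2.04344 / 1.83365 = 1.11441
The outcome is not rare, so the OR lies further from 1 than the RR.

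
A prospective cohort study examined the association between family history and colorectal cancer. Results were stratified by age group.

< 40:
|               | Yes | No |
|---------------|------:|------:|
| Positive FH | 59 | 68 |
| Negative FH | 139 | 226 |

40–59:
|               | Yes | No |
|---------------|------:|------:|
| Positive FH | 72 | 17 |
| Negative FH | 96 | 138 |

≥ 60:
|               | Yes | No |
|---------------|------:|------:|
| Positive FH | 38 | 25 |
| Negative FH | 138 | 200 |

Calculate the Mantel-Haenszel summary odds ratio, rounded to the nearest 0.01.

OR_MH = Σ(aᵢdᵢ/nᵢ) / Σ(bᵢcᵢ/nᵢ), where nᵢ is the stratum total.
Stratum 1 (< 40): n = 492; a·d/n = 59·226/492 = 27.1016; b·c/n = 68·139/492 = 19.2114
Stratum 2 (40–59): n = 323; a·d/n = 72·138/323 = 30.7616; b·c/n = 17·96/323 = 5.0526
Stratum 3 (≥ 60): n = 401; a·d/n = 38·200/401 = 18.9526; b·c/n = 25·138/401 = 8.6035
OR_MH = (27.1016 + 30.7616 + 18.9526) / (19.2114 + 5.0526 + 8.6035) = 76.8159 / 32.8675 = 2.33714

2.34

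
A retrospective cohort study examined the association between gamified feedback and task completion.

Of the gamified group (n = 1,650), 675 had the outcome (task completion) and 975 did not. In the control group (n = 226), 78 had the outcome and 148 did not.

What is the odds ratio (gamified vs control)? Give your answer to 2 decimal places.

1.31

From the description: a = 675, b = 975, c = 78, d = 148.
OR = (a·d)/(b·c) = (675 × 148) / (975 × 78) = 99900 / 76050 = 1.31361
The odds of task completion are about 1.31 times as high in the gamified group.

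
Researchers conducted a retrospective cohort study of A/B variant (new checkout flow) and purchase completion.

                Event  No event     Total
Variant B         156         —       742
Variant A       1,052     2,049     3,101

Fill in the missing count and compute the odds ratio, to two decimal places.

The missing cell is in the exposed row: 742 − 156 = 586.
So a = 156, b = 586, c = 1052, d = 2049.
OR = (a·d)/(b·c) = (156 × 2049) / (586 × 1052) = 319644 / 616472 = 0.51851

0.52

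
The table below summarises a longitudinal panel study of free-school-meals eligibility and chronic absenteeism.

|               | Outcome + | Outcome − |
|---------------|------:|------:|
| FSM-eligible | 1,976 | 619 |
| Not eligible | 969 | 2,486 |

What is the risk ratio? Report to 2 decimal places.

2.72

Cells: a = 1976, b = 619, c = 969, d = 2486.
Risk in exposed = 1976/2595 = 0.76146; risk in unexposed = 969/3455 = 0.28046.
RR = 0.76146 / 0.28046 = 2.71503
The risk among the exposed is 2.72 times that among the unexposed.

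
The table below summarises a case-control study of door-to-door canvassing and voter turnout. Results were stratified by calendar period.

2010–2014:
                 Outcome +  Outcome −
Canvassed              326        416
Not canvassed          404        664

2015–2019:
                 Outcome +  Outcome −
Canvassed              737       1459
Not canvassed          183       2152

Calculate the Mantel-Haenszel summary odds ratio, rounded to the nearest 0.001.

3.094

OR_MH = Σ(aᵢdᵢ/nᵢ) / Σ(bᵢcᵢ/nᵢ), where nᵢ is the stratum total.
Stratum 1 (2010–2014): n = 1810; a·d/n = 326·664/1810 = 119.5934; b·c/n = 416·404/1810 = 92.8530
Stratum 2 (2015–2019): n = 4531; a·d/n = 737·2152/4531 = 350.0384; b·c/n = 1459·183/4531 = 58.9267
OR_MH = (119.5934 + 350.0384) / (92.8530 + 58.9267) = 469.6318 / 151.7798 = 3.09417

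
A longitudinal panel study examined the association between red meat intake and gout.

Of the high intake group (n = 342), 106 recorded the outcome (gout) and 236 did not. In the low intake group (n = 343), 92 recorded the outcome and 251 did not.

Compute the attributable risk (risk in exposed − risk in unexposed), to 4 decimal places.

0.0417

From the description: a = 106, b = 236, c = 92, d = 251.
Risk in exposed = 106/342 = 0.309942; risk in unexposed = 92/343 = 0.268222.
Risk difference = 0.309942 − 0.268222 = 0.041720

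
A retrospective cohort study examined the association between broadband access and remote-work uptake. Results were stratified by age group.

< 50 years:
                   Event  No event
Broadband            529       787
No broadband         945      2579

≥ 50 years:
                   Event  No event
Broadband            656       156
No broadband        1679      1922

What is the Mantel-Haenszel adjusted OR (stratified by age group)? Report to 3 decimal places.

2.665

OR_MH = Σ(aᵢdᵢ/nᵢ) / Σ(bᵢcᵢ/nᵢ), where nᵢ is the stratum total.
Stratum 1 (< 50 years): n = 4840; a·d/n = 529·2579/4840 = 281.8783; b·c/n = 787·945/4840 = 153.6601
Stratum 2 (≥ 50 years): n = 4413; a·d/n = 656·1922/4413 = 285.7086; b·c/n = 156·1679/4413 = 59.3528
OR_MH = (281.8783 + 285.7086) / (153.6601 + 59.3528) = 567.5869 / 213.0129 = 2.66457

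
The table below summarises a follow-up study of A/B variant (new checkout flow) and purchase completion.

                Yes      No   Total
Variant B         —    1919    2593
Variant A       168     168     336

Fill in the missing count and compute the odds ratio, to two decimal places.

0.35

The missing cell is in the exposed row: 2593 − 1919 = 674.
So a = 674, b = 1919, c = 168, d = 168.
OR = (a·d)/(b·c) = (674 × 168) / (1919 × 168) = 113232 / 322392 = 0.35122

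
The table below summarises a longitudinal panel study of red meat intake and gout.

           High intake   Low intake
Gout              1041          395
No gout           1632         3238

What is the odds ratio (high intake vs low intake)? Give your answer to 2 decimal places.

Reading the table with exposure as columns: a = 1041 (High intake, case), b = 1632 (High intake, non-case), c = 395 (Low intake, case), d = 3238.
OR = (a·d)/(b·c) = (1041 × 3238) / (1632 × 395) = 3370758 / 644640 = 5.22890
The odds of gout are about 5.23 times as high in the high intake group.

5.23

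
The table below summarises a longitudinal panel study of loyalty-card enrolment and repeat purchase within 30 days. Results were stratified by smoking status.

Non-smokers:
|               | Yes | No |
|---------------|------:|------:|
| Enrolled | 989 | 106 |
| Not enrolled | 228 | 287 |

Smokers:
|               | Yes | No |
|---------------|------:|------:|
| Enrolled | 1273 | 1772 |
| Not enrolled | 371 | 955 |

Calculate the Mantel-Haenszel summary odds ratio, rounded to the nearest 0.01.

OR_MH = Σ(aᵢdᵢ/nᵢ) / Σ(bᵢcᵢ/nᵢ), where nᵢ is the stratum total.
Stratum 1 (Non-smokers): n = 1610; a·d/n = 989·287/1610 = 176.3000; b·c/n = 106·228/1610 = 15.0112
Stratum 2 (Smokers): n = 4371; a·d/n = 1273·955/4371 = 278.1320; b·c/n = 1772·371/4371 = 150.4031
OR_MH = (176.3000 + 278.1320) / (15.0112 + 150.4031) = 454.4320 / 165.4143 = 2.74724

2.75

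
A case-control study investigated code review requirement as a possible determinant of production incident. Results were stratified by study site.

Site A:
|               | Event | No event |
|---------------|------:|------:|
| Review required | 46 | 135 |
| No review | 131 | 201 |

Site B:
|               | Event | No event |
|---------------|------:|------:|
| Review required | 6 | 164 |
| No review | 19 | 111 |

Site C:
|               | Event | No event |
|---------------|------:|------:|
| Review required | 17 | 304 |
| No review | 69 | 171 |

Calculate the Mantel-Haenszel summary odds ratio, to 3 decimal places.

0.309

OR_MH = Σ(aᵢdᵢ/nᵢ) / Σ(bᵢcᵢ/nᵢ), where nᵢ is the stratum total.
Stratum 1 (Site A): n = 513; a·d/n = 46·201/513 = 18.0234; b·c/n = 135·131/513 = 34.4737
Stratum 2 (Site B): n = 300; a·d/n = 6·111/300 = 2.2200; b·c/n = 164·19/300 = 10.3867
Stratum 3 (Site C): n = 561; a·d/n = 17·171/561 = 5.1818; b·c/n = 304·69/561 = 37.3904
OR_MH = (18.0234 + 2.2200 + 5.1818) / (34.4737 + 10.3867 + 37.3904) = 25.4252 / 82.2507 = 0.30912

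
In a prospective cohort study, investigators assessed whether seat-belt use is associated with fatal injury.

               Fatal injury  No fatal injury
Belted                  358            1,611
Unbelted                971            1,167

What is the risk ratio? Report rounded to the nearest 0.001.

Cells: a = 358, b = 1611, c = 971, d = 1167.
Risk in exposed = 358/1969 = 0.18182; risk in unexposed = 971/2138 = 0.45416.
RR = 0.18182 / 0.45416 = 0.40034
The risk is 60% lower among the exposed than among the unexposed.

0.400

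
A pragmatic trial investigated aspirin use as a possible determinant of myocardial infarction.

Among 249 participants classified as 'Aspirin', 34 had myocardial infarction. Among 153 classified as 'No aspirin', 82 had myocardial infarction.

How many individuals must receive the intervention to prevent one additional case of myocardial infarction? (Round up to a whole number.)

3

Risk in treated group = 34/249 = 0.13655; risk in control = 82/153 = 0.53595.
Absolute risk reduction = 0.53595 − 0.13655 = 0.39940
NNT = 1 / ARR = 1 / 0.39940 = 2.504 → round up → 3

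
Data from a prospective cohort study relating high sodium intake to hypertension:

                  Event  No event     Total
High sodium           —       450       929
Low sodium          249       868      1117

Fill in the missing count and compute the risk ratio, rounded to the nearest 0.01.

The missing cell is in the exposed row: 929 − 450 = 479.
So a = 479, b = 450, c = 249, d = 868.
RR = [a/(a+b)] / [c/(c+d)] = (479/929) / (249/1117) = 0.51561/0.22292 = 2.31299

2.31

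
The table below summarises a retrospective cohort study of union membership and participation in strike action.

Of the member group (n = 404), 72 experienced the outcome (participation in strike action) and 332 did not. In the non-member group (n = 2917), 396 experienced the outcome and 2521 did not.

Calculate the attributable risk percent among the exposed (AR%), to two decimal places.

From the description: a = 72, b = 332, c = 396, d = 2521.
Risk in exposed = 72/404 = 0.17822; risk in unexposed = 396/2917 = 0.13576.
RR = 0.17822/0.13576 = 1.31278
AR% = (RR − 1)/RR × 100 = (1.31278 − 1)/1.31278 × 100 = 23.8258%

23.83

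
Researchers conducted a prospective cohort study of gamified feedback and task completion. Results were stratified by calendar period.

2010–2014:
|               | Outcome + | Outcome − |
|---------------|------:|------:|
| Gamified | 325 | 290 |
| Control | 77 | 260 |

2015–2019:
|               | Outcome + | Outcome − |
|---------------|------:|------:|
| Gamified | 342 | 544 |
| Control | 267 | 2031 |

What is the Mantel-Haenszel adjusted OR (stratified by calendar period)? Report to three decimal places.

OR_MH = Σ(aᵢdᵢ/nᵢ) / Σ(bᵢcᵢ/nᵢ), where nᵢ is the stratum total.
Stratum 1 (2010–2014): n = 952; a·d/n = 325·260/952 = 88.7605; b·c/n = 290·77/952 = 23.4559
Stratum 2 (2015–2019): n = 3184; a·d/n = 342·2031/3184 = 218.1539; b·c/n = 544·267/3184 = 45.6181
OR_MH = (88.7605 + 218.1539) / (23.4559 + 45.6181) = 306.9144 / 69.0740 = 4.44327

4.443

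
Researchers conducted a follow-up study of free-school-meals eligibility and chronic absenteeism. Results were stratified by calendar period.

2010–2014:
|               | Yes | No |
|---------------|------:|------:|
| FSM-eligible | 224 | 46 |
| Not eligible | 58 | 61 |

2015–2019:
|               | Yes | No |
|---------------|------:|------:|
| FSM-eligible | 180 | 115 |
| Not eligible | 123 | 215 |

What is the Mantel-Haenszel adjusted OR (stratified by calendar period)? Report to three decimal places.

3.296

OR_MH = Σ(aᵢdᵢ/nᵢ) / Σ(bᵢcᵢ/nᵢ), where nᵢ is the stratum total.
Stratum 1 (2010–2014): n = 389; a·d/n = 224·61/389 = 35.1260; b·c/n = 46·58/389 = 6.8586
Stratum 2 (2015–2019): n = 633; a·d/n = 180·215/633 = 61.1374; b·c/n = 115·123/633 = 22.3460
OR_MH = (35.1260 + 61.1374) / (6.8586 + 22.3460) = 96.2634 / 29.2046 = 3.29617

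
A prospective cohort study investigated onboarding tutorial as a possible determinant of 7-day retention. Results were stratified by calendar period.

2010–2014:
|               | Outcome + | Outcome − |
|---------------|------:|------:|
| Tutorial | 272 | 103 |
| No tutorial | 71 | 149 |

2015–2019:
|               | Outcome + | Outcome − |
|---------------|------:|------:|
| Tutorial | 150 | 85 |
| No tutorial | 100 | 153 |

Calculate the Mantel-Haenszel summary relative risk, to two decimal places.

RR_MH = Σ(aᵢ·n₀ᵢ/nᵢ) / Σ(cᵢ·n₁ᵢ/nᵢ), with n₁ᵢ = aᵢ+bᵢ (exposed), n₀ᵢ = cᵢ+dᵢ (unexposed), nᵢ = n₁ᵢ+n₀ᵢ.
Stratum 1 (2010–2014): n₁ = 375, n₀ = 220, n = 595; a·n₀/n = 272·220/595 = 100.5714; c·n₁/n = 71·375/595 = 44.7479
Stratum 2 (2015–2019): n₁ = 235, n₀ = 253, n = 488; a·n₀/n = 150·253/488 = 77.7664; c·n₁/n = 100·235/488 = 48.1557
RR_MH = (100.5714 + 77.7664) / (44.7479 + 48.1557) = 178.3378 / 92.9036 = 1.91960

1.92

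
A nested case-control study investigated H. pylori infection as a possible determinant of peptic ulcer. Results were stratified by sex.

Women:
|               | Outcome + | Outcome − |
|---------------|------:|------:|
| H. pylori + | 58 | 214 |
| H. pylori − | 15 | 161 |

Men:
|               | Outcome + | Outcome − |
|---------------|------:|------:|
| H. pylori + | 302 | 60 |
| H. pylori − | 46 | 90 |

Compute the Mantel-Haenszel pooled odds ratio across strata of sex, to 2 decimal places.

OR_MH = Σ(aᵢdᵢ/nᵢ) / Σ(bᵢcᵢ/nᵢ), where nᵢ is the stratum total.
Stratum 1 (Women): n = 448; a·d/n = 58·161/448 = 20.8438; b·c/n = 214·15/448 = 7.1652
Stratum 2 (Men): n = 498; a·d/n = 302·90/498 = 54.5783; b·c/n = 60·46/498 = 5.5422
OR_MH = (20.8438 + 54.5783) / (7.1652 + 5.5422) = 75.4221 / 12.7073 = 5.93531

5.94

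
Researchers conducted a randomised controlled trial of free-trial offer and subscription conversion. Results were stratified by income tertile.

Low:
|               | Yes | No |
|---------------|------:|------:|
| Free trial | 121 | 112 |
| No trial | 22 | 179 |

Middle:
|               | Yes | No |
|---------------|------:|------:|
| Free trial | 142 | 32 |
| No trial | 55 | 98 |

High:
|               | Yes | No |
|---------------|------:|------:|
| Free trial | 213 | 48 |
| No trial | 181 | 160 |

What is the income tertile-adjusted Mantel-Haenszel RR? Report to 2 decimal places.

RR_MH = Σ(aᵢ·n₀ᵢ/nᵢ) / Σ(cᵢ·n₁ᵢ/nᵢ), with n₁ᵢ = aᵢ+bᵢ (exposed), n₀ᵢ = cᵢ+dᵢ (unexposed), nᵢ = n₁ᵢ+n₀ᵢ.
Stratum 1 (Low): n₁ = 233, n₀ = 201, n = 434; a·n₀/n = 121·201/434 = 56.0392; c·n₁/n = 22·233/434 = 11.8111
Stratum 2 (Middle): n₁ = 174, n₀ = 153, n = 327; a·n₀/n = 142·153/327 = 66.4404; c·n₁/n = 55·174/327 = 29.2661
Stratum 3 (High): n₁ = 261, n₀ = 341, n = 602; a·n₀/n = 213·341/602 = 120.6528; c·n₁/n = 181·261/602 = 78.4734
RR_MH = (56.0392 + 66.4404 + 120.6528) / (11.8111 + 29.2661 + 78.4734) = 243.1324 / 119.5505 = 2.03372

2.03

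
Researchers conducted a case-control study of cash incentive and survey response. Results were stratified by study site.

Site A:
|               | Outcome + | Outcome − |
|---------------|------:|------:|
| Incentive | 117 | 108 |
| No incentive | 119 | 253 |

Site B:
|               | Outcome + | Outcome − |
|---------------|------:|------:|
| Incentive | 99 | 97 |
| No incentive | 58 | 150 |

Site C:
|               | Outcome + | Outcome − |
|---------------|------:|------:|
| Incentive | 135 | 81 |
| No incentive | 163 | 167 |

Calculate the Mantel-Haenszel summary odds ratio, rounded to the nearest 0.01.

OR_MH = Σ(aᵢdᵢ/nᵢ) / Σ(bᵢcᵢ/nᵢ), where nᵢ is the stratum total.
Stratum 1 (Site A): n = 597; a·d/n = 117·253/597 = 49.5829; b·c/n = 108·119/597 = 21.5276
Stratum 2 (Site B): n = 404; a·d/n = 99·150/404 = 36.7574; b·c/n = 97·58/404 = 13.9257
Stratum 3 (Site C): n = 546; a·d/n = 135·167/546 = 41.2912; b·c/n = 81·163/546 = 24.1813
OR_MH = (49.5829 + 36.7574 + 41.2912) / (21.5276 + 13.9257 + 24.1813) = 127.6315 / 59.6347 = 2.14022

2.14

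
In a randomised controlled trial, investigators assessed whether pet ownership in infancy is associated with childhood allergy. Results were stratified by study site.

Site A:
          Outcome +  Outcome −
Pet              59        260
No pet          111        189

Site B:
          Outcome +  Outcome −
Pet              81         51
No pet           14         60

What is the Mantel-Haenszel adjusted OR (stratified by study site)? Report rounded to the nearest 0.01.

0.83

OR_MH = Σ(aᵢdᵢ/nᵢ) / Σ(bᵢcᵢ/nᵢ), where nᵢ is the stratum total.
Stratum 1 (Site A): n = 619; a·d/n = 59·189/619 = 18.0145; b·c/n = 260·111/619 = 46.6236
Stratum 2 (Site B): n = 206; a·d/n = 81·60/206 = 23.5922; b·c/n = 51·14/206 = 3.4660
OR_MH = (18.0145 + 23.5922) / (46.6236 + 3.4660) = 41.6068 / 50.0896 = 0.83065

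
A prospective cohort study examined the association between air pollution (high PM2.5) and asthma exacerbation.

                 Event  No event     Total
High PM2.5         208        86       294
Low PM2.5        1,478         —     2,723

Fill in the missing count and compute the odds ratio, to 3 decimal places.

2.037

The missing cell is in the unexposed row: 2723 − 1478 = 1245.
So a = 208, b = 86, c = 1478, d = 1245.
OR = (a·d)/(b·c) = (208 × 1245) / (86 × 1478) = 258960 / 127108 = 2.03732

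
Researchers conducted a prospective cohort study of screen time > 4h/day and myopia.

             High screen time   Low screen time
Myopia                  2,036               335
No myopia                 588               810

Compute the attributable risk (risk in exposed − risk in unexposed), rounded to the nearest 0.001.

Reading the table with exposure as columns: a = 2036 (High screen time, case), b = 588 (High screen time, non-case), c = 335 (Low screen time, case), d = 810.
Risk in exposed = 2036/2624 = 0.775915; risk in unexposed = 335/1145 = 0.292576.
Risk difference = 0.775915 − 0.292576 = 0.483338

0.483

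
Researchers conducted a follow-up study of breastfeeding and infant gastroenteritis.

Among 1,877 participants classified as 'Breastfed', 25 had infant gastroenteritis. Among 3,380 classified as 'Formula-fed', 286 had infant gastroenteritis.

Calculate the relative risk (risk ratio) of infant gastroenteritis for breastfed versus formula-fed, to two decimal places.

0.16

From the description: a = 25, b = 1852, c = 286, d = 3094.
Risk in exposed = 25/1877 = 0.01332; risk in unexposed = 286/3380 = 0.08462.
RR = 0.01332 / 0.08462 = 0.15741
The risk is 84% lower among the exposed than among the unexposed.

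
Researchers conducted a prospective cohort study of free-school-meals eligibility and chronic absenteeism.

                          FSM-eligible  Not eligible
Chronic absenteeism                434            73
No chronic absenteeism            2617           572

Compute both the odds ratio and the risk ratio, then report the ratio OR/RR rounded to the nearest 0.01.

Reading the table with exposure as columns: a = 434 (FSM-eligible, case), b = 2617 (FSM-eligible, non-case), c = 73 (Not eligible, case), d = 572.
OR = (434·572)/(2617·73) = 248248/191041 = 1.29945
Risk in exposed = 434/3051 = 0.14225; risk in unexposed = 73/645 = 0.11318; RR = 1.25685
OR/RR = 1.29945 / 1.25685 = 1.03389
The outcome is not rare, so the OR lies further from 1 than the RR.

1.03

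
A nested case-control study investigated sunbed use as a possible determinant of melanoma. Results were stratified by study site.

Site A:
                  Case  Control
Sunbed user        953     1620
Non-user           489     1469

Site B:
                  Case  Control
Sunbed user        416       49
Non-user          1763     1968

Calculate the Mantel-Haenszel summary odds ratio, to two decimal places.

OR_MH = Σ(aᵢdᵢ/nᵢ) / Σ(bᵢcᵢ/nᵢ), where nᵢ is the stratum total.
Stratum 1 (Site A): n = 4531; a·d/n = 953·1469/4531 = 308.9731; b·c/n = 1620·489/4531 = 174.8356
Stratum 2 (Site B): n = 4196; a·d/n = 416·1968/4196 = 195.1115; b·c/n = 49·1763/4196 = 20.5879
OR_MH = (308.9731 + 195.1115) / (174.8356 + 20.5879) = 504.0846 / 195.4235 = 2.57945

2.58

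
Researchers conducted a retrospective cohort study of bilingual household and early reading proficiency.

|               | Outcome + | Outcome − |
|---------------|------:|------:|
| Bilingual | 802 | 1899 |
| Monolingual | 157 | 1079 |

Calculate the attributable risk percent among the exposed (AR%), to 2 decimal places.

57.22

Cells: a = 802, b = 1899, c = 157, d = 1079.
Risk in exposed = 802/2701 = 0.29693; risk in unexposed = 157/1236 = 0.12702.
RR = 0.29693/0.12702 = 2.33759
AR% = (RR − 1)/RR × 100 = (2.33759 − 1)/2.33759 × 100 = 57.2209%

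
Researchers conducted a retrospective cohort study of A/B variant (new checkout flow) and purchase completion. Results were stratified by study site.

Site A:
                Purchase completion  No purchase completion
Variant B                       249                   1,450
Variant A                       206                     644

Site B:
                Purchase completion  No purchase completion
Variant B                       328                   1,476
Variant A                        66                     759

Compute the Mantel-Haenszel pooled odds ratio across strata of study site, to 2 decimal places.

OR_MH = Σ(aᵢdᵢ/nᵢ) / Σ(bᵢcᵢ/nᵢ), where nᵢ is the stratum total.
Stratum 1 (Site A): n = 2549; a·d/n = 249·644/2549 = 62.9094; b·c/n = 1450·206/2549 = 117.1832
Stratum 2 (Site B): n = 2629; a·d/n = 328·759/2629 = 94.6946; b·c/n = 1476·66/2629 = 37.0544
OR_MH = (62.9094 + 94.6946) / (117.1832 + 37.0544) = 157.6039 / 154.2376 = 1.02183

1.02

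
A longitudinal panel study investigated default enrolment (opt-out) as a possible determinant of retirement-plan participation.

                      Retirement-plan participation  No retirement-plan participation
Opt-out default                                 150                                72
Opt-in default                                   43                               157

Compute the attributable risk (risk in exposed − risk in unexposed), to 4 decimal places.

Cells: a = 150, b = 72, c = 43, d = 157.
Risk in exposed = 150/222 = 0.675676; risk in unexposed = 43/200 = 0.215000.
Risk difference = 0.675676 − 0.215000 = 0.460676

0.4607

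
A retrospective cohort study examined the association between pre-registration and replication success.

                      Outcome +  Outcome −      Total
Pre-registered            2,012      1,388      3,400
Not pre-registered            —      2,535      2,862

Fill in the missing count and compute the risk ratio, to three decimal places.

5.179

The missing cell is in the unexposed row: 2862 − 2535 = 327.
So a = 2012, b = 1388, c = 327, d = 2535.
RR = [a/(a+b)] / [c/(c+d)] = (2012/3400) / (327/2862) = 0.59176/0.11426 = 5.17930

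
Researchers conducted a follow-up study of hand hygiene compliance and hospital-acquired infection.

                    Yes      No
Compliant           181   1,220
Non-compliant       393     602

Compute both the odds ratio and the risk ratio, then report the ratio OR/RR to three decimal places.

0.695

Cells: a = 181, b = 1220, c = 393, d = 602.
OR = (181·602)/(1220·393) = 108962/479460 = 0.22726
Risk in exposed = 181/1401 = 0.12919; risk in unexposed = 393/995 = 0.39497; RR = 0.32709
OR/RR = 0.22726 / 0.32709 = 0.69479
The outcome is not rare, so the OR lies further from 1 than the RR.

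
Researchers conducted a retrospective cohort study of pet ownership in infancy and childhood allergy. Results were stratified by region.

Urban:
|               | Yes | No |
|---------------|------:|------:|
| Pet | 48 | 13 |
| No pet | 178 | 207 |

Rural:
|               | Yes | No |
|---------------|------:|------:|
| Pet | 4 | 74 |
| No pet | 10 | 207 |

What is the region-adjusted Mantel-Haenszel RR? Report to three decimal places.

RR_MH = Σ(aᵢ·n₀ᵢ/nᵢ) / Σ(cᵢ·n₁ᵢ/nᵢ), with n₁ᵢ = aᵢ+bᵢ (exposed), n₀ᵢ = cᵢ+dᵢ (unexposed), nᵢ = n₁ᵢ+n₀ᵢ.
Stratum 1 (Urban): n₁ = 61, n₀ = 385, n = 446; a·n₀/n = 48·385/446 = 41.4350; c·n₁/n = 178·61/446 = 24.3453
Stratum 2 (Rural): n₁ = 78, n₀ = 217, n = 295; a·n₀/n = 4·217/295 = 2.9424; c·n₁/n = 10·78/295 = 2.6441
RR_MH = (41.4350 + 2.9424) / (24.3453 + 2.6441) = 44.3774 / 26.9894 = 1.64425

1.644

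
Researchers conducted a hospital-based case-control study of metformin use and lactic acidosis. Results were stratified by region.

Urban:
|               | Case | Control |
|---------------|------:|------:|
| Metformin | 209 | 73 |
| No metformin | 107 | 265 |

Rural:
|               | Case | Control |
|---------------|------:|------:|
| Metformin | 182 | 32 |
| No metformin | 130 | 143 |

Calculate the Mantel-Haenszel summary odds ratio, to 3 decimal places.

6.743

OR_MH = Σ(aᵢdᵢ/nᵢ) / Σ(bᵢcᵢ/nᵢ), where nᵢ is the stratum total.
Stratum 1 (Urban): n = 654; a·d/n = 209·265/654 = 84.6865; b·c/n = 73·107/654 = 11.9434
Stratum 2 (Rural): n = 487; a·d/n = 182·143/487 = 53.4415; b·c/n = 32·130/487 = 8.5421
OR_MH = (84.6865 + 53.4415) / (11.9434 + 8.5421) = 138.1280 / 20.4855 = 6.74272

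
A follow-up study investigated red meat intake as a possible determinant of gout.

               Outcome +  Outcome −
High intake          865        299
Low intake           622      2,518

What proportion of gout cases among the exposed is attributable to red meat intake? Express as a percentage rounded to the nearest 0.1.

73.3

Cells: a = 865, b = 299, c = 622, d = 2518.
Risk in exposed = 865/1164 = 0.74313; risk in unexposed = 622/3140 = 0.19809.
RR = 0.74313/0.19809 = 3.75148
AR% = (RR − 1)/RR × 100 = (3.75148 − 1)/3.75148 × 100 = 73.3438%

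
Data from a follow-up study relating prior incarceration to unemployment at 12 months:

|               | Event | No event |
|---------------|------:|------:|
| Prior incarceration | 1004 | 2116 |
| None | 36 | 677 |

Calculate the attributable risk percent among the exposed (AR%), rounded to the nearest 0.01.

Cells: a = 1004, b = 2116, c = 36, d = 677.
Risk in exposed = 1004/3120 = 0.32179; risk in unexposed = 36/713 = 0.05049.
RR = 0.32179/0.05049 = 6.37333
AR% = (RR − 1)/RR × 100 = (6.37333 − 1)/6.37333 × 100 = 84.3096%

84.31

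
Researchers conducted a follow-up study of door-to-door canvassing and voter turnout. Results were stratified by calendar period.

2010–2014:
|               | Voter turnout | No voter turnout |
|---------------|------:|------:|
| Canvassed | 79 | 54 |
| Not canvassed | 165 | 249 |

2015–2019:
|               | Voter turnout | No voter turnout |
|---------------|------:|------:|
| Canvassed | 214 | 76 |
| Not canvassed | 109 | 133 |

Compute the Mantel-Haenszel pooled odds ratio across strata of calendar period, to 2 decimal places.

2.81

OR_MH = Σ(aᵢdᵢ/nᵢ) / Σ(bᵢcᵢ/nᵢ), where nᵢ is the stratum total.
Stratum 1 (2010–2014): n = 547; a·d/n = 79·249/547 = 35.9616; b·c/n = 54·165/547 = 16.2888
Stratum 2 (2015–2019): n = 532; a·d/n = 214·133/532 = 53.5000; b·c/n = 76·109/532 = 15.5714
OR_MH = (35.9616 + 53.5000) / (16.2888 + 15.5714) = 89.4616 / 31.8603 = 2.80794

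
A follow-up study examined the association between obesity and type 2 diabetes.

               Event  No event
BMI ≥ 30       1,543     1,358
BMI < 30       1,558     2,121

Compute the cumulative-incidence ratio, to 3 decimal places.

1.256

Cells: a = 1543, b = 1358, c = 1558, d = 2121.
Risk in exposed = 1543/2901 = 0.53189; risk in unexposed = 1558/3679 = 0.42348.
RR = 0.53189 / 0.42348 = 1.25597
The risk among the exposed is 1.26 times that among the unexposed.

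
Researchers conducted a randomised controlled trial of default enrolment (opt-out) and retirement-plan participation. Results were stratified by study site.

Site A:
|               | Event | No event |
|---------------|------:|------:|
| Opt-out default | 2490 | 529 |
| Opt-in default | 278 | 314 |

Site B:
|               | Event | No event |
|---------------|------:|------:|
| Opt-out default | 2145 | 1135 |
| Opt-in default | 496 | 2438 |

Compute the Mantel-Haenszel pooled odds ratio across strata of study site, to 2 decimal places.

8.06

OR_MH = Σ(aᵢdᵢ/nᵢ) / Σ(bᵢcᵢ/nᵢ), where nᵢ is the stratum total.
Stratum 1 (Site A): n = 3611; a·d/n = 2490·314/3611 = 216.5217; b·c/n = 529·278/3611 = 40.7261
Stratum 2 (Site B): n = 6214; a·d/n = 2145·2438/6214 = 841.5690; b·c/n = 1135·496/6214 = 90.5954
OR_MH = (216.5217 + 841.5690) / (40.7261 + 90.5954) = 1058.0908 / 131.3215 = 8.05725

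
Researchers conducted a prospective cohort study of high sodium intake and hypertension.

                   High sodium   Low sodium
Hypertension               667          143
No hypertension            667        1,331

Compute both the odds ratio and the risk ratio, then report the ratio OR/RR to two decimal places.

Reading the table with exposure as columns: a = 667 (High sodium, case), b = 667 (High sodium, non-case), c = 143 (Low sodium, case), d = 1331.
OR = (667·1331)/(667·143) = 887777/95381 = 9.30769
Risk in exposed = 667/1334 = 0.50000; risk in unexposed = 143/1474 = 0.09701; RR = 5.15385
OR/RR = 9.30769 / 5.15385 = 1.80597
The outcome is not rare, so the OR lies further from 1 than the RR.

1.81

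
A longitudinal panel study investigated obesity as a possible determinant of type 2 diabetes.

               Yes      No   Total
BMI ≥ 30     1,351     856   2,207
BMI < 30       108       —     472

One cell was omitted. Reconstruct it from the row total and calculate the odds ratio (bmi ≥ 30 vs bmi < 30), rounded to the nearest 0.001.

5.319

The missing cell is in the unexposed row: 472 − 108 = 364.
So a = 1351, b = 856, c = 108, d = 364.
OR = (a·d)/(b·c) = (1351 × 364) / (856 × 108) = 491764 / 92448 = 5.31936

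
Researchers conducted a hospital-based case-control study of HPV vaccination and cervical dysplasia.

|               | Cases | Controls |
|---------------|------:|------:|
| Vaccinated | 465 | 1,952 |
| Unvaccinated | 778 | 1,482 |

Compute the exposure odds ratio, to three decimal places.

0.454

Cells: a = 465, b = 1952, c = 778, d = 1482.
OR = (a·d)/(b·c) = (465 × 1482) / (1952 × 778) = 689130 / 1518656 = 0.45378
Exposure is associated with lower odds of cervical dysplasia (OR = 0.45 < 1).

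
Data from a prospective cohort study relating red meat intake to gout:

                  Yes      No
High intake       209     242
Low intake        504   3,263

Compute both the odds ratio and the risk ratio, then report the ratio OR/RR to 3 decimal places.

1.614

Cells: a = 209, b = 242, c = 504, d = 3263.
OR = (209·3263)/(242·504) = 681967/121968 = 5.59136
Risk in exposed = 209/451 = 0.46341; risk in unexposed = 504/3767 = 0.13379; RR = 3.46366
OR/RR = 5.59136 / 3.46366 = 1.61429
The outcome is not rare, so the OR lies further from 1 than the RR.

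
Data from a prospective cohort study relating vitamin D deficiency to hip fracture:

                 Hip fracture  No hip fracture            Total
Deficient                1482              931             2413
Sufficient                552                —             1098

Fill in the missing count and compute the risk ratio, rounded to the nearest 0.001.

The missing cell is in the unexposed row: 1098 − 552 = 546.
So a = 1482, b = 931, c = 552, d = 546.
RR = [a/(a+b)] / [c/(c+d)] = (1482/2413) / (552/1098) = 0.61417/0.50273 = 1.22167

1.222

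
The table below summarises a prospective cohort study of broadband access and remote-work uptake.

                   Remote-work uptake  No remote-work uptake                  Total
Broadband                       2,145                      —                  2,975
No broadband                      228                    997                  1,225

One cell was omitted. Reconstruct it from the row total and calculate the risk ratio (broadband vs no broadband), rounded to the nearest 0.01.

The missing cell is in the exposed row: 2975 − 2145 = 830.
So a = 2145, b = 830, c = 228, d = 997.
RR = [a/(a+b)] / [c/(c+d)] = (2145/2975) / (228/1225) = 0.72101/0.18612 = 3.87384

3.87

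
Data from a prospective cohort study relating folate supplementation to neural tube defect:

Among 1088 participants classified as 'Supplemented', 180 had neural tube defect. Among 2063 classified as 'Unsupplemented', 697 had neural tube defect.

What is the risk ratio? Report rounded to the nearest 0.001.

From the description: a = 180, b = 908, c = 697, d = 1366.
Risk in exposed = 180/1088 = 0.16544; risk in unexposed = 697/2063 = 0.33786.
RR = 0.16544 / 0.33786 = 0.48968
The risk is 51% lower among the exposed than among the unexposed.

0.490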